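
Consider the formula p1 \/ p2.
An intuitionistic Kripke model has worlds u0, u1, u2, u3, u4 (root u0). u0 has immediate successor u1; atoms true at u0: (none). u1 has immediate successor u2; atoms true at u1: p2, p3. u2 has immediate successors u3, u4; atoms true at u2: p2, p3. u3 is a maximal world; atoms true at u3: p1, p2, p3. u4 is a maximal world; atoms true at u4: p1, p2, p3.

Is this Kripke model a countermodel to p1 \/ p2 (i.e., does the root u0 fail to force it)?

Yes

u0 ||-/- p1 \/ p2: neither disjunct is forced at u0.
u0 lacks atom p1, so u0 ||-/- p1.
So the root u0 does not force p1 \/ p2; the model is a countermodel.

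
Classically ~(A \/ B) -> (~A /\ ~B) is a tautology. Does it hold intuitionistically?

Yes

This is a constructively valid De Morgan direction (negated disjunction to conjunction of negations), which is intuitionistically derivable.
From ~(A \/ B): if A held then A \/ B would, contradiction — so ~A; similarly ~B.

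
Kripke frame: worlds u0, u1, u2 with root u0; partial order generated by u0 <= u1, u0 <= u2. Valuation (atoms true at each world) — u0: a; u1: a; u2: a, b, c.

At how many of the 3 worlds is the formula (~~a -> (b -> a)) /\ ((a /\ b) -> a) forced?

3

u0: forces it.
u1: forces it.
u2: forces it.
Worlds forcing the formula: {u0, u1, u2}.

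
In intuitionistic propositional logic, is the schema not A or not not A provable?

No

This is the weak law of excluded middle, which is not intuitionistically valid.
A Kripke countermodel: worlds u0, u1, u2; order generated by u0 <= u1, u0 <= u2; atoms true at each world — u0:{}; u1:{A}; u2:{}.
u0 does not force not A or not not A: neither disjunct is forced at u0.
u0 does not force not A since u1 is accessible from u0 and u1 forces A.
So the root u0 does not force the formula.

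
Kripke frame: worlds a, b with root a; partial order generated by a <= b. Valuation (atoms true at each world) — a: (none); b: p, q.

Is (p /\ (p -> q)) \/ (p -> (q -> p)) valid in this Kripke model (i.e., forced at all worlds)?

Yes

a ||- (p /\ (p -> q)) \/ (p -> (q -> p)) via the disjunct p -> (q -> p).
Since the root a forces (p /\ (p -> q)) \/ (p -> (q -> p)) and forcing is persistent (monotone upward), every world forces it.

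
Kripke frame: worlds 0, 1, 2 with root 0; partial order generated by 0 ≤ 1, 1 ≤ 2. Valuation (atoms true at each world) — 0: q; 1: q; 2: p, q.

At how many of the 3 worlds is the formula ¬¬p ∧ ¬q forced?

0: does not force it — 0 ⊮ ¬¬p ∧ ¬q since 0 fails ¬q.
1: does not force it — 1 ⊮ ¬¬p ∧ ¬q since 1 fails ¬q.
2: does not force it — 2 ⊮ ¬¬p ∧ ¬q since 2 fails ¬q.
Worlds forcing the formula: { }.

0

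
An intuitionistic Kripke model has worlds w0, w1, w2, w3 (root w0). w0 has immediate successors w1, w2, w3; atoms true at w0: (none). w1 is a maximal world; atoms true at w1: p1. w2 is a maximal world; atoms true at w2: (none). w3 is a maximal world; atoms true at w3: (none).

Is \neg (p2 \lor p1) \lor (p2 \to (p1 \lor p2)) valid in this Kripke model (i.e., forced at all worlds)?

w0 \Vdash \neg (p2 \lor p1) \lor (p2 \to (p1 \lor p2)) via the disjunct p2 \to (p1 \lor p2).
Since the root w0 forces \neg (p2 \lor p1) \lor (p2 \to (p1 \lor p2)) and forcing is persistent (monotone upward), every world forces it.

Yes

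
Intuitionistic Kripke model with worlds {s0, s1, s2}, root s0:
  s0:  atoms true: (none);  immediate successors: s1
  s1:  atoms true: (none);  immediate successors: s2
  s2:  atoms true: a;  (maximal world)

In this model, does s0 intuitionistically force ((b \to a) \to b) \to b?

s0 \Vdash ((b \to a) \to b) \to b vacuously: no world accessible from s0 forces the antecedent (b \to a) \to b.

Yes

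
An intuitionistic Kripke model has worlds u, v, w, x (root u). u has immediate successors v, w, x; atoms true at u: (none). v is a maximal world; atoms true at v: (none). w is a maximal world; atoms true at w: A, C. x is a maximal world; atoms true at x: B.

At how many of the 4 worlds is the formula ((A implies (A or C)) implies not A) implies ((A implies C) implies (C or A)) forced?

1

u: does not force it — u does not force ((A implies (A or C)) implies not A) implies ((A implies C) implies (C or A)): at the accessible world v, v forces (A implies (A or C)) implies not A but v does not force (A implies C) implies (C or A).
v: does not force it — v does not force ((A implies (A or C)) implies not A) implies ((A implies C) implies (C or A)): already at v itself, v forces (A implies (A or C)) implies not A but v does not force (A implies C) implies (C or A).
w: forces it.
x: does not force it.
Worlds forcing the formula: {w}.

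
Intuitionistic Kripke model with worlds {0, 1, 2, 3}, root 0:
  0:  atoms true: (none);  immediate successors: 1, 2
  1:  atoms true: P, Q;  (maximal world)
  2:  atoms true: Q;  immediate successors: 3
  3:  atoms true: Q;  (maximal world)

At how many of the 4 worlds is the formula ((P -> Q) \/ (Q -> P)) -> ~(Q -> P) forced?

0: does not force it — 0 ||-/- ((P -> Q) \/ (Q -> P)) -> ~(Q -> P): already at 0 itself, 0 ||- (P -> Q) \/ (Q -> P) but 0 ||-/- ~(Q -> P).
1: does not force it.
2: forces it.
3: forces it.
Worlds forcing the formula: {2, 3}.

2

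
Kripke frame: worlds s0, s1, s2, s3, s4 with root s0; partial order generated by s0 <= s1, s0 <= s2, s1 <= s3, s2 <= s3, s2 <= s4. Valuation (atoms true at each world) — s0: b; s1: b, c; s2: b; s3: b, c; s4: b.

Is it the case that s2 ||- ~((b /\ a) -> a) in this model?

No

s2 ||-/- ~((b /\ a) -> a) since s2 is accessible from s2 and s2 ||- (b /\ a) -> a.
s2 ||- (b /\ a) -> a vacuously: no world accessible from s2 forces the antecedent b /\ a.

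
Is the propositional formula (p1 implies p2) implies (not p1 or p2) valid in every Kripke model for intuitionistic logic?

No

This is the material-implication-as-disjunction principle, which is not intuitionistically valid.
A Kripke countermodel: worlds u0, u1; order generated by u0 <= u1; atoms true at each world — u0:{}; u1:{p1,p2}.
u0 does not force (p1 implies p2) implies (not p1 or p2): already at u0 itself, u0 forces p1 implies p2 but u0 does not force not p1 or p2.
u0 does not force not p1 or p2: neither disjunct is forced at u0.
u0 does not force not p1 since u1 is accessible from u0 and u1 forces p1.
So the root u0 does not force the formula.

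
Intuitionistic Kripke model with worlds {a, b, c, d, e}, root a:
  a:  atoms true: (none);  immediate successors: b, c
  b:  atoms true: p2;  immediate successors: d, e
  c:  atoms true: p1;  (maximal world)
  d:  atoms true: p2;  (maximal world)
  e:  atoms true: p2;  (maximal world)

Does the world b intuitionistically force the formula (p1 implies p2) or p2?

Yes

b forces (p1 implies p2) or p2 via the disjunct p1 implies p2.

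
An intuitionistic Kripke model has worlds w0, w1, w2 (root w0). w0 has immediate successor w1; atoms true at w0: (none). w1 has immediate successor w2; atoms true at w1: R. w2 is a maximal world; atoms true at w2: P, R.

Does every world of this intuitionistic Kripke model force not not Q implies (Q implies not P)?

Yes

w0 forces not not Q implies (Q implies not P) vacuously: no world accessible from w0 forces the antecedent not not Q.
Since the root w0 forces not not Q implies (Q implies not P) and forcing is persistent (monotone upward), every world forces it.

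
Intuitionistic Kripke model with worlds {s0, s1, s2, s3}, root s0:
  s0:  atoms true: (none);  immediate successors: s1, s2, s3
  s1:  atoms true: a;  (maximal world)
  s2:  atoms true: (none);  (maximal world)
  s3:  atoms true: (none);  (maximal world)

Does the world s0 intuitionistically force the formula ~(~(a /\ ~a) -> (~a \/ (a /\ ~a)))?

s0 ||-/- ~(~(a /\ ~a) -> (~a \/ (a /\ ~a))) since s2 is accessible from s0 and s2 ||- ~(a /\ ~a) -> (~a \/ (a /\ ~a)).
s2 ||- ~(a /\ ~a) -> (~a \/ (a /\ ~a)): every world accessible from s2 that forces ~(a /\ ~a) (namely s2) also forces ~a \/ (a /\ ~a).

No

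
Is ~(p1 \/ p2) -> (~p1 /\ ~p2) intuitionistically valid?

Yes

This is a constructively valid De Morgan direction (negated disjunction to conjunction of negations), which is intuitionistically derivable.
From ~(p1 \/ p2): if p1 held then p1 \/ p2 would, contradiction — so ~p1; similarly ~p2.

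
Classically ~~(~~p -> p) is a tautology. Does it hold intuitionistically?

This is the double negation of double-negation elimination, which is intuitionistically derivable.
By Glivenko's theorem the double negation of any classical propositional tautology is intuitionistically provable; ~~p -> p is classically a tautology.

Yes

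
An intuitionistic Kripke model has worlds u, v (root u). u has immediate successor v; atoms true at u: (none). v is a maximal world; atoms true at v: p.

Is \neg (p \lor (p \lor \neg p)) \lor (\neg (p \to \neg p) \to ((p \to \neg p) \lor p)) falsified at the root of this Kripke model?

u \nVdash \neg (p \lor (p \lor \neg p)) \lor (\neg (p \to \neg p) \to ((p \to \neg p) \lor p)): neither disjunct is forced at u.
u \nVdash \neg (p \lor (p \lor \neg p)) since v is accessible from u and v \Vdash p \lor (p \lor \neg p).
v \Vdash p \lor (p \lor \neg p) via the disjunct p.
So the root u does not force \neg (p \lor (p \lor \neg p)) \lor (\neg (p \to \neg p) \to ((p \to \neg p) \lor p)); the model is a countermodel.

Yes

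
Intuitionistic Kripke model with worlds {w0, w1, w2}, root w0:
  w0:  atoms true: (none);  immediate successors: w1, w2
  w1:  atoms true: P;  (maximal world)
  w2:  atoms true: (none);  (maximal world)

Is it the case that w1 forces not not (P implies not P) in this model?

No

w1 does not force not not (P implies not P) since w1 is accessible from w1 and w1 forces not (P implies not P).
w1 forces not (P implies not P): no world accessible from w1 forces P implies not P.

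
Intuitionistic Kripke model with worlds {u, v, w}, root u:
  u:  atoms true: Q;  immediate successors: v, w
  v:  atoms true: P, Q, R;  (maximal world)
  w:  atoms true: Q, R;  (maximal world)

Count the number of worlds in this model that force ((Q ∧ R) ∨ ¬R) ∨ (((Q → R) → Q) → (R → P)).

2

u: does not force it — u ⊮ ((Q ∧ R) ∨ ¬R) ∨ (((Q → R) → Q) → (R → P)): neither disjunct is forced at u.
v: forces it.
w: forces it.
Worlds forcing the formula: {v, w}.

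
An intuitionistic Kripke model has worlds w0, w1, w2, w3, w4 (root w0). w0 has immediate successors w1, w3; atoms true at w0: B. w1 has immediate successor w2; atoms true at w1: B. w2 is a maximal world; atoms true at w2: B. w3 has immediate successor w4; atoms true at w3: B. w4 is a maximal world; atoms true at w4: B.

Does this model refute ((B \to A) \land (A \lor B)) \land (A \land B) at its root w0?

Yes

w0 \nVdash ((B \to A) \land (A \lor B)) \land (A \land B) since w0 fails (B \to A) \land (A \lor B).
So the root w0 does not force ((B \to A) \land (A \lor B)) \land (A \land B); the model is a countermodel.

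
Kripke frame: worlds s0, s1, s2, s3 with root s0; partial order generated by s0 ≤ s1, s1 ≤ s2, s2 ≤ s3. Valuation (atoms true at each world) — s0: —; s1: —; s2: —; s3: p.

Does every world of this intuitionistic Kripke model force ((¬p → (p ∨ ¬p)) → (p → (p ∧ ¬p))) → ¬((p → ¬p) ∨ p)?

s0 ⊩ ((¬p → (p ∨ ¬p)) → (p → (p ∧ ¬p))) → ¬((p → ¬p) ∨ p) vacuously: no world accessible from s0 forces the antecedent (¬p → (p ∨ ¬p)) → (p → (p ∧ ¬p)).
Since the root s0 forces ((¬p → (p ∨ ¬p)) → (p → (p ∧ ¬p))) → ¬((p → ¬p) ∨ p) and forcing is persistent (monotone upward), every world forces it.

Yes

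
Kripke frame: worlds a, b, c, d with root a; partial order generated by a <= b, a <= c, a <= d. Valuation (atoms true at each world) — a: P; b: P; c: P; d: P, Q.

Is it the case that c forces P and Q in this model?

c does not force P and Q since c fails Q.

No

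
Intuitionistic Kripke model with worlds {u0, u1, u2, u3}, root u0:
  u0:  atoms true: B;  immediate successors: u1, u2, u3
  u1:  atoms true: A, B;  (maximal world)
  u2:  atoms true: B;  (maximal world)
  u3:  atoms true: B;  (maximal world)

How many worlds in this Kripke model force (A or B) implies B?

u0: forces it.
u1: forces it.
u2: forces it.
u3: forces it.
Worlds forcing the formula: {u0, u1, u2, u3}.

4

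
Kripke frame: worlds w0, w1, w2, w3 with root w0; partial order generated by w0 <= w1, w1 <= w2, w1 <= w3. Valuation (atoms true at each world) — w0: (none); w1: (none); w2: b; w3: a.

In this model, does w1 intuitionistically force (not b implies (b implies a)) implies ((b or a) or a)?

w1 does not force (not b implies (b implies a)) implies ((b or a) or a): already at w1 itself, w1 forces not b implies (b implies a) but w1 does not force (b or a) or a.
w1 does not force (b or a) or a: neither disjunct is forced at w1.
w1 does not force b or a: neither disjunct is forced at w1.
w1 lacks atom b, so w1 does not force b.

No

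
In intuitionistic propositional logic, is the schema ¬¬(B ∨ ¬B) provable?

Yes

This is the double negation of excluded middle, which is intuitionistically derivable.
Assuming ¬(B ∨ ¬B): from B we'd get B ∨ ¬B, so ¬B; but then B ∨ ¬B again — contradiction. Hence ¬¬(B ∨ ¬B).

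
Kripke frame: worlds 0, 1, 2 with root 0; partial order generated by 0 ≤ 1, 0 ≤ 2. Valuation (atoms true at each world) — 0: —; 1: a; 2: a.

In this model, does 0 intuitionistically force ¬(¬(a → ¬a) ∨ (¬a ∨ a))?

No

0 ⊮ ¬(¬(a → ¬a) ∨ (¬a ∨ a)) since 0 is accessible from 0 and 0 ⊩ ¬(a → ¬a) ∨ (¬a ∨ a).
0 ⊩ ¬(a → ¬a) ∨ (¬a ∨ a) via the disjunct ¬(a → ¬a).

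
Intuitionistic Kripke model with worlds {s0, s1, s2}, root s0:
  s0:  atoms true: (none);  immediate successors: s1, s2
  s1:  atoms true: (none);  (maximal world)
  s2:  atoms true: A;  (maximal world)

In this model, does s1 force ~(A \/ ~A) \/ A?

s1 ||-/- ~(A \/ ~A) \/ A: neither disjunct is forced at s1.
s1 ||-/- ~(A \/ ~A) since s1 is accessible from s1 and s1 ||- A \/ ~A.
s1 ||- A \/ ~A via the disjunct ~A.

No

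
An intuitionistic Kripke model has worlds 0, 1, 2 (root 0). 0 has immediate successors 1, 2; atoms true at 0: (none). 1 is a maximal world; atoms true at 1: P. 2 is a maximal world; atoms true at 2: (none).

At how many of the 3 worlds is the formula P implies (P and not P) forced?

0: does not force it — 0 does not force P implies (P and not P): at the accessible world 1, 1 forces P but 1 does not force P and not P.
1: does not force it — 1 does not force P implies (P and not P): already at 1 itself, 1 forces P but 1 does not force P and not P.
2: forces it.
Worlds forcing the formula: {2}.

1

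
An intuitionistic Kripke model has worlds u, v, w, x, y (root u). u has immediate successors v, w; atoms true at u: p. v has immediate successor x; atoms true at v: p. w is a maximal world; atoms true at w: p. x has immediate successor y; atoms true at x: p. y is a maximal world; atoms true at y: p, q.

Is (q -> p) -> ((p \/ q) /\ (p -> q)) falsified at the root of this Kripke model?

u ||-/- (q -> p) -> ((p \/ q) /\ (p -> q)): already at u itself, u ||- q -> p but u ||-/- (p \/ q) /\ (p -> q).
u ||-/- (p \/ q) /\ (p -> q) since u fails p -> q.
So the root u does not force (q -> p) -> ((p \/ q) /\ (p -> q)); the model is a countermodel.

Yes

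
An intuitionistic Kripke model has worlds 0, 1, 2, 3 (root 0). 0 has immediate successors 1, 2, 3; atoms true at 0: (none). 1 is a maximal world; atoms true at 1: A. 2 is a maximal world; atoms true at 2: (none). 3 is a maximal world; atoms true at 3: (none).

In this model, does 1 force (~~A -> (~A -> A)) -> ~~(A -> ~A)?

1 ||-/- (~~A -> (~A -> A)) -> ~~(A -> ~A): already at 1 itself, 1 ||- ~~A -> (~A -> A) but 1 ||-/- ~~(A -> ~A).
1 ||-/- ~~(A -> ~A) since 1 is accessible from 1 and 1 ||- ~(A -> ~A).
1 ||- ~(A -> ~A): no world accessible from 1 forces A -> ~A.

No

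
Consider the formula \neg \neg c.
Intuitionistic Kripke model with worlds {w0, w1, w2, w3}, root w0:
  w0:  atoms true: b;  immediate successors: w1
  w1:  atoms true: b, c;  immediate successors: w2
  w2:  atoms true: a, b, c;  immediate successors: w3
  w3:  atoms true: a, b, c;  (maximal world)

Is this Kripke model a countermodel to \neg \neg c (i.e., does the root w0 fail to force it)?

w0 \Vdash \neg \neg c: no world accessible from w0 forces \neg c.
So the root w0 forces \neg \neg c; the model is not a countermodel.

No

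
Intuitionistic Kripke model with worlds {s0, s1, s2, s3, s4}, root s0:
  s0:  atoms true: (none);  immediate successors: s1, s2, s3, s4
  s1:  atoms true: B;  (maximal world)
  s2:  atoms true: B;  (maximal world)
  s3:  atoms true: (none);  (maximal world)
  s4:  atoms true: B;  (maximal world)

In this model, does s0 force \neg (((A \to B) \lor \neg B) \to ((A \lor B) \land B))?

No

s0 \nVdash \neg (((A \to B) \lor \neg B) \to ((A \lor B) \land B)) since s1 is accessible from s0 and s1 \Vdash ((A \to B) \lor \neg B) \to ((A \lor B) \land B).
s1 \Vdash ((A \to B) \lor \neg B) \to ((A \lor B) \land B): every world accessible from s1 that forces (A \to B) \lor \neg B (namely s1) also forces (A \lor B) \land B.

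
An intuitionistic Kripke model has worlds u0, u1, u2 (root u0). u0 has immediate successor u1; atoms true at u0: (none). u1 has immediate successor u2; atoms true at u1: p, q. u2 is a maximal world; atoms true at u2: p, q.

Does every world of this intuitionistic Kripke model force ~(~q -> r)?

No

Not every world: u0 ||-/- ~(~q -> r).
u0 ||-/- ~(~q -> r) since u0 is accessible from u0 and u0 ||- ~q -> r.
u0 ||- ~q -> r vacuously: no world accessible from u0 forces the antecedent ~q.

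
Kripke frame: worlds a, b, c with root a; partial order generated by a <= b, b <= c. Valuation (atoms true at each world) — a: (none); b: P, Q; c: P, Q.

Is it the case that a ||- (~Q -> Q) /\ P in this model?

a ||-/- (~Q -> Q) /\ P since a fails P.

No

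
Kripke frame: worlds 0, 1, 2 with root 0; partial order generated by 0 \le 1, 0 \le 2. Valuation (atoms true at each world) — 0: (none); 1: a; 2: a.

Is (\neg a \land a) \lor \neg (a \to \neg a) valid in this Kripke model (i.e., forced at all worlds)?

Yes

0 \Vdash (\neg a \land a) \lor \neg (a \to \neg a) via the disjunct \neg (a \to \neg a).
Since the root 0 forces (\neg a \land a) \lor \neg (a \to \neg a) and forcing is persistent (monotone upward), every world forces it.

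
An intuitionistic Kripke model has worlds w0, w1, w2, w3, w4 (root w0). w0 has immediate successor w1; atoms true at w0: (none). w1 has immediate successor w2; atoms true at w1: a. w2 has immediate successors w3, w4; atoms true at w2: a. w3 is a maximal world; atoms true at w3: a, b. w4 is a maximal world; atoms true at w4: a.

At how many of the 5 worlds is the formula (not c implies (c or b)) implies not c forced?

5

w0: forces it.
w1: forces it.
w2: forces it.
w3: forces it.
w4: forces it.
Worlds forcing the formula: {w0, w1, w2, w3, w4}.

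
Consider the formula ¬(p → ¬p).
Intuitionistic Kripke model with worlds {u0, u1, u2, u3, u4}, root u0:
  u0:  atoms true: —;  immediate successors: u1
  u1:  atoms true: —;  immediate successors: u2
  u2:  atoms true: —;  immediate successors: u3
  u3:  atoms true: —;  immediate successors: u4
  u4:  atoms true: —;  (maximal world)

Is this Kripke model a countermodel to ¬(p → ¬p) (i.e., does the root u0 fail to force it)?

u0 ⊮ ¬(p → ¬p) since u0 is accessible from u0 and u0 ⊩ p → ¬p.
u0 ⊩ p → ¬p vacuously: no world accessible from u0 forces the antecedent p.
So the root u0 does not force ¬(p → ¬p); the model is a countermodel.

Yes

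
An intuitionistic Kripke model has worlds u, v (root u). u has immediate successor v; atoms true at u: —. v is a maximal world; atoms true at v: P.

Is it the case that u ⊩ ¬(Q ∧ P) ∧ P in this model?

u ⊮ ¬(Q ∧ P) ∧ P since u fails P.

No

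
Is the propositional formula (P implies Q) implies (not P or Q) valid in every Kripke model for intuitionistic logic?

This is the material-implication-as-disjunction principle, which is not intuitionistically valid.
A Kripke countermodel: worlds w0, w1; order generated by w0 <= w1; atoms true at each world — w0:{}; w1:{P,Q}.
w0 does not force (P implies Q) implies (not P or Q): already at w0 itself, w0 forces P implies Q but w0 does not force not P or Q.
w0 does not force not P or Q: neither disjunct is forced at w0.
w0 does not force not P since w1 is accessible from w0 and w1 forces P.
So the root w0 does not force the formula.

No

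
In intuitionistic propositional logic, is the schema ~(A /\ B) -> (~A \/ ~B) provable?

No

This is the constructively invalid direction of De Morgan's law for conjunction, which is not intuitionistically valid.
A Kripke countermodel: worlds w0, w1, w2; order generated by w0 <= w1, w0 <= w2; atoms true at each world — w0:{}; w1:{A}; w2:{B}.
w0 ||-/- ~(A /\ B) -> (~A \/ ~B): already at w0 itself, w0 ||- ~(A /\ B) but w0 ||-/- ~A \/ ~B.
w0 ||-/- ~A \/ ~B: neither disjunct is forced at w0.
w0 ||-/- ~A since w1 is accessible from w0 and w1 ||- A.
So the root w0 does not force the formula.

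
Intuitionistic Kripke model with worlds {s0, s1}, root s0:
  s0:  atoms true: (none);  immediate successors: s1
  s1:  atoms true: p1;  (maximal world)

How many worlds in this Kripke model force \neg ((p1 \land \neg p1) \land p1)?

s0: forces it.
s1: forces it.
Worlds forcing the formula: {s0, s1}.

2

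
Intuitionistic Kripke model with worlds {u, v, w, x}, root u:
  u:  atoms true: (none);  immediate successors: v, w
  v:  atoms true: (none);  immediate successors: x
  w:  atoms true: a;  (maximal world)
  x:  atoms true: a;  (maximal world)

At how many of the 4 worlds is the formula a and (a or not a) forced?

2

u: does not force it — u does not force a and (a or not a) since u fails a.
v: does not force it — v does not force a and (a or not a) since v fails a.
w: forces it.
x: forces it.
Worlds forcing the formula: {w, x}.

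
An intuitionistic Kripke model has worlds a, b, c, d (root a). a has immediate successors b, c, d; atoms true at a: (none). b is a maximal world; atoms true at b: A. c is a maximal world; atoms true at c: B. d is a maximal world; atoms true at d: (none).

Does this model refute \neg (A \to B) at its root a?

Yes

a \nVdash \neg (A \to B) since c is accessible from a and c \Vdash A \to B.
c \Vdash A \to B vacuously: no world accessible from c forces the antecedent A.
So the root a does not force \neg (A \to B); the model is a countermodel.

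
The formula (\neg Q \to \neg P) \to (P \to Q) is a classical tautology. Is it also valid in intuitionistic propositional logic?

This is the converse of contraposition, which is not intuitionistically valid.
A Kripke countermodel: worlds a, b; order generated by a \le b; atoms true at each world — a:{P}; b:{P,Q}.
a \nVdash (\neg Q \to \neg P) \to (P \to Q): already at a itself, a \Vdash \neg Q \to \neg P but a \nVdash P \to Q.
a \nVdash P \to Q: already at a itself, a \Vdash P but a \nVdash Q.
a lacks atom Q, so a \nVdash Q.
So the root a does not force the formula.

No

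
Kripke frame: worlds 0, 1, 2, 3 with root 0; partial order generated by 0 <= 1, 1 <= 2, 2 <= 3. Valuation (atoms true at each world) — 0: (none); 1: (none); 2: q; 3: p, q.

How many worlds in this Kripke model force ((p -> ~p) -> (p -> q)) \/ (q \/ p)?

0: forces it.
1: forces it.
2: forces it.
3: forces it.
Worlds forcing the formula: {0, 1, 2, 3}.

4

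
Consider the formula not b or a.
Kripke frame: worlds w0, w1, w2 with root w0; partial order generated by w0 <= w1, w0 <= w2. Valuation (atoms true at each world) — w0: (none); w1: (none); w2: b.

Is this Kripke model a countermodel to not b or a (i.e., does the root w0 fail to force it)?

w0 does not force not b or a: neither disjunct is forced at w0.
w0 does not force not b since w2 is accessible from w0 and w2 forces b.
So the root w0 does not force not b or a; the model is a countermodel.

Yes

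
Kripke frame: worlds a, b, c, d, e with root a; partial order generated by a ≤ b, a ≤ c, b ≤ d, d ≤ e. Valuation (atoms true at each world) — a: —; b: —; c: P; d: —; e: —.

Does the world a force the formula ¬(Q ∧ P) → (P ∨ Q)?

a ⊮ ¬(Q ∧ P) → (P ∨ Q): already at a itself, a ⊩ ¬(Q ∧ P) but a ⊮ P ∨ Q.
a ⊮ P ∨ Q: neither disjunct is forced at a.
a lacks atom P, so a ⊮ P.

No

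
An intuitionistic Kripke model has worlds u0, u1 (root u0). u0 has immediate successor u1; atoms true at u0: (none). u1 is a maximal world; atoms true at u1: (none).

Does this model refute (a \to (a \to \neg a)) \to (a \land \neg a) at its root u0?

u0 \nVdash (a \to (a \to \neg a)) \to (a \land \neg a): already at u0 itself, u0 \Vdash a \to (a \to \neg a) but u0 \nVdash a \land \neg a.
u0 \nVdash a \land \neg a since u0 fails a.
So the root u0 does not force (a \to (a \to \neg a)) \to (a \land \neg a); the model is a countermodel.

Yes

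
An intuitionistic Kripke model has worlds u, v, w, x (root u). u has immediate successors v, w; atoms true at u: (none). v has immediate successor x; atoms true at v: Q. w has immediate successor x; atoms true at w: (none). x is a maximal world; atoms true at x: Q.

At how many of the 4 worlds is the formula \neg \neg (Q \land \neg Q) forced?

u: does not force it — u \nVdash \neg \neg (Q \land \neg Q) since u is accessible from u and u \Vdash \neg (Q \land \neg Q).
v: does not force it.
w: does not force it.
x: does not force it.
Worlds forcing the formula: { }.

0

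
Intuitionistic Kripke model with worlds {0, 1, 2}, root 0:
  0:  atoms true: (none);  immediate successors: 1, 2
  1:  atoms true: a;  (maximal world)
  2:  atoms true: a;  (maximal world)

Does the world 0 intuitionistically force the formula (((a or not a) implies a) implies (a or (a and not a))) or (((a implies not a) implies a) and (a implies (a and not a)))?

0 does not force (((a or not a) implies a) implies (a or (a and not a))) or (((a implies not a) implies a) and (a implies (a and not a))): neither disjunct is forced at 0.
0 does not force ((a or not a) implies a) implies (a or (a and not a)): already at 0 itself, 0 forces (a or not a) implies a but 0 does not force a or (a and not a).
0 does not force a or (a and not a): neither disjunct is forced at 0.
0 lacks atom a, so 0 does not force a.

No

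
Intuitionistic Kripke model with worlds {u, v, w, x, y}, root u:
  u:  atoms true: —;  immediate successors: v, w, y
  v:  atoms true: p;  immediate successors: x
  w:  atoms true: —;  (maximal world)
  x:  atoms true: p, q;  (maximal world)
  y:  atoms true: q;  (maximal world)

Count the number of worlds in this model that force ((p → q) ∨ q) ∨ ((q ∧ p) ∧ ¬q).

u: does not force it — u ⊮ ((p → q) ∨ q) ∨ ((q ∧ p) ∧ ¬q): neither disjunct is forced at u.
v: does not force it.
w: forces it.
x: forces it.
y: forces it.
Worlds forcing the formula: {w, x, y}.

3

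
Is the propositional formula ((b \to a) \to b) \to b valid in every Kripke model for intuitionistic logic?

This is Peirce's law, which is not intuitionistically valid.
A Kripke countermodel: worlds s0, s1; order generated by s0 \le s1; atoms true at each world — s0:{}; s1:{b}.
s0 \nVdash ((b \to a) \to b) \to b: already at s0 itself, s0 \Vdash (b \to a) \to b but s0 \nVdash b.
s0 lacks atom b, so s0 \nVdash b.
So the root s0 does not force the formula.

No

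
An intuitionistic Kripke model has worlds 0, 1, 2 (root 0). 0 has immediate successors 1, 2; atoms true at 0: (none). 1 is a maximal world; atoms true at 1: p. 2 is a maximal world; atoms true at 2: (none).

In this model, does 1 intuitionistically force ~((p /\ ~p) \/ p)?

1 ||-/- ~((p /\ ~p) \/ p) since 1 is accessible from 1 and 1 ||- (p /\ ~p) \/ p.
1 ||- (p /\ ~p) \/ p via the disjunct p.

No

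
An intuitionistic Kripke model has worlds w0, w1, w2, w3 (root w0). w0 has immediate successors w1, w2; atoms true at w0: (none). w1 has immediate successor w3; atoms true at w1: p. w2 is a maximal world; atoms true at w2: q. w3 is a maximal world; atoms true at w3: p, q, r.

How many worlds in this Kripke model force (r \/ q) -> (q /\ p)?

2

w0: does not force it — w0 ||-/- (r \/ q) -> (q /\ p): at the accessible world w2, w2 ||- r \/ q but w2 ||-/- q /\ p.
w1: forces it.
w2: does not force it — w2 ||-/- (r \/ q) -> (q /\ p): already at w2 itself, w2 ||- r \/ q but w2 ||-/- q /\ p.
w3: forces it.
Worlds forcing the formula: {w1, w3}.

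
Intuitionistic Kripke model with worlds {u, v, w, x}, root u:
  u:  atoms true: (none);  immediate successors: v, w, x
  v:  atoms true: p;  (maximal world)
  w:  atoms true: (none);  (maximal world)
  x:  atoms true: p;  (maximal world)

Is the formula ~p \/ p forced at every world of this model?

Not every world: u ||-/- ~p \/ p.
u ||-/- ~p \/ p: neither disjunct is forced at u.
u ||-/- ~p since v is accessible from u and v ||- p.

No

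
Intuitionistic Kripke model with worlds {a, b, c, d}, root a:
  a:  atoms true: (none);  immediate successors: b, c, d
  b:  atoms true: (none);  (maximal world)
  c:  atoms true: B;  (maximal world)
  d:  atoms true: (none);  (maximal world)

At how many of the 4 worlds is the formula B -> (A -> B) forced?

4

a: forces it.
b: forces it.
c: forces it.
d: forces it.
Worlds forcing the formula: {a, b, c, d}.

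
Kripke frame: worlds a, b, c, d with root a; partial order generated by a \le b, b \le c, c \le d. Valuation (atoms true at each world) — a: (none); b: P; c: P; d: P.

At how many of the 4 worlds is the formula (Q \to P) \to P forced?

a: does not force it — a \nVdash (Q \to P) \to P: already at a itself, a \Vdash Q \to P but a \nVdash P.
b: forces it.
c: forces it.
d: forces it.
Worlds forcing the formula: {b, c, d}.

3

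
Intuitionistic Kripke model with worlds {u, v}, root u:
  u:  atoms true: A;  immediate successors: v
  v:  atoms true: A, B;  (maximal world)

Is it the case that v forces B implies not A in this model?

v does not force B implies not A: already at v itself, v forces B but v does not force not A.
v does not force not A since v is accessible from v and v forces A.

No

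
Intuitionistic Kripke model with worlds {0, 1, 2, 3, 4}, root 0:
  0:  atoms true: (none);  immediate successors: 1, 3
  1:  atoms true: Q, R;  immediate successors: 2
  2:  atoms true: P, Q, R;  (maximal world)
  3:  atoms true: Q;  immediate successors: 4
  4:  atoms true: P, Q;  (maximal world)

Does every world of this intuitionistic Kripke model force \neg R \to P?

Not every world: 0 \nVdash \neg R \to P.
0 \nVdash \neg R \to P: at the accessible world 3, 3 \Vdash \neg R but 3 \nVdash P.
3 lacks atom P, so 3 \nVdash P.

No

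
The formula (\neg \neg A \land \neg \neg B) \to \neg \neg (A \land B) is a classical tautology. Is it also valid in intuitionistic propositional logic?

This is the distribution of double negation over conjunction, which is intuitionistically derivable.
Assume \neg \neg A, \neg \neg B, and \neg (A \land B). From A we'd get \neg B (since A \land B is refuted), contradicting \neg \neg B; so \neg A, contradicting \neg \neg A.

Yes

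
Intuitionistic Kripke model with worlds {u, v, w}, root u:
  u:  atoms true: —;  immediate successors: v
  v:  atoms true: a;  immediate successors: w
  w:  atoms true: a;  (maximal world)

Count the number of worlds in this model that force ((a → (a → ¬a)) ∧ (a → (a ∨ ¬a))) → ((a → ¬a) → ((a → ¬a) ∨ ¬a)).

3

u: forces it.
v: forces it.
w: forces it.
Worlds forcing the formula: {u, v, w}.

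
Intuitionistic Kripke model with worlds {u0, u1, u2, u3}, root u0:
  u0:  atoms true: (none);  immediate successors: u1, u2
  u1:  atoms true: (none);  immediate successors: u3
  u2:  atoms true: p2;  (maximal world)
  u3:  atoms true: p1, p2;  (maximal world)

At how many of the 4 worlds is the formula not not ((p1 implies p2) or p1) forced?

u0: forces it.
u1: forces it.
u2: forces it.
u3: forces it.
Worlds forcing the formula: {u0, u1, u2, u3}.

4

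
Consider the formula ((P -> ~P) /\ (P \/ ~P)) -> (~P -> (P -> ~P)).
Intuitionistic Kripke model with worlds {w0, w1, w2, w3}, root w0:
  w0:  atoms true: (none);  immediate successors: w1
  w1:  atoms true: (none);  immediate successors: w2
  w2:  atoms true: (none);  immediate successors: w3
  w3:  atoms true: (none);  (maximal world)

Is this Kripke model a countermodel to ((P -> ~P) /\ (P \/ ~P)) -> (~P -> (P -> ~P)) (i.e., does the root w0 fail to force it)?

w0 ||- ((P -> ~P) /\ (P \/ ~P)) -> (~P -> (P -> ~P)): every world accessible from w0 that forces (P -> ~P) /\ (P \/ ~P) (namely w0, w1, w2, w3) also forces ~P -> (P -> ~P).
So the root w0 forces ((P -> ~P) /\ (P \/ ~P)) -> (~P -> (P -> ~P)); the model is not a countermodel.

No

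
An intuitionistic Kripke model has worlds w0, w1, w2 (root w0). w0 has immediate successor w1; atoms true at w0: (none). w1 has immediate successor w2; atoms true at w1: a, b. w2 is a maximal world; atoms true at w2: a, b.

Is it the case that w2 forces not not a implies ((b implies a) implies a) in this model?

w2 forces not not a implies ((b implies a) implies a): every world accessible from w2 that forces not not a (namely w2) also forces (b implies a) implies a.

Yes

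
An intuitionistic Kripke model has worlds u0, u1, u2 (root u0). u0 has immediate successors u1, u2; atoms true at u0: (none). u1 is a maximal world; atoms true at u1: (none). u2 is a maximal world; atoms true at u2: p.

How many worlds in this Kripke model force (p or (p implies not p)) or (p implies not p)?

u0: does not force it — u0 does not force (p or (p implies not p)) or (p implies not p): neither disjunct is forced at u0.
u1: forces it.
u2: forces it.
Worlds forcing the formula: {u1, u2}.

2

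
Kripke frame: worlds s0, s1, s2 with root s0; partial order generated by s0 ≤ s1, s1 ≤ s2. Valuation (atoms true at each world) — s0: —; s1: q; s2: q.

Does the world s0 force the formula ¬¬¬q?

No

s0 ⊮ ¬¬¬q since s0 is accessible from s0 and s0 ⊩ ¬¬q.
s0 ⊩ ¬¬q: no world accessible from s0 forces ¬q.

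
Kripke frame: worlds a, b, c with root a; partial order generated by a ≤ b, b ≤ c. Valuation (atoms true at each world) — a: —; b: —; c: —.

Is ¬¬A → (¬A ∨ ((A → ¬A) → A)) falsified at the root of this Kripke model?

No

a ⊩ ¬¬A → (¬A ∨ ((A → ¬A) → A)) vacuously: no world accessible from a forces the antecedent ¬¬A.
So the root a forces ¬¬A → (¬A ∨ ((A → ¬A) → A)); the model is not a countermodel.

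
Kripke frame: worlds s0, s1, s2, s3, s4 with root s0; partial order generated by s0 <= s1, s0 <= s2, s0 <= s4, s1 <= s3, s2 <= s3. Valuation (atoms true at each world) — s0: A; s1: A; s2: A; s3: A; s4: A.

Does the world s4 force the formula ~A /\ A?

No

s4 ||-/- ~A /\ A since s4 fails ~A.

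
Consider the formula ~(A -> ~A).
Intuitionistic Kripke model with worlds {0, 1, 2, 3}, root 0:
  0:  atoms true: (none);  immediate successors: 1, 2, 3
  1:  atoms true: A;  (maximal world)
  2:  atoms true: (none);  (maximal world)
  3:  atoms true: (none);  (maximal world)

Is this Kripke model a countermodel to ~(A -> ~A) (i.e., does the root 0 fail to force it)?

0 ||-/- ~(A -> ~A) since 2 is accessible from 0 and 2 ||- A -> ~A.
2 ||- A -> ~A vacuously: no world accessible from 2 forces the antecedent A.
So the root 0 does not force ~(A -> ~A); the model is a countermodel.

Yes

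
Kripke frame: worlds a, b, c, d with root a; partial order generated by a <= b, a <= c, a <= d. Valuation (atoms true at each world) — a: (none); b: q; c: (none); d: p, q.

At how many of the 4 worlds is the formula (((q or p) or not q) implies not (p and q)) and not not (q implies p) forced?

1

a: does not force it — a does not force (((q or p) or not q) implies not (p and q)) and not not (q implies p) since a fails ((q or p) or not q) implies not (p and q).
b: does not force it.
c: forces it.
d: does not force it.
Worlds forcing the formula: {c}.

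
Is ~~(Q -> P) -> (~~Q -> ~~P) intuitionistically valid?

Yes

This is the distribution of double negation over implication, which is intuitionistically derivable.
Assume ~~(Q -> P) and ~~Q; suppose ~P. Then Q -> P would give ~Q (by contraposition), contradicting ~~Q; so ~(Q -> P), contradicting ~~(Q -> P). Hence ~~P.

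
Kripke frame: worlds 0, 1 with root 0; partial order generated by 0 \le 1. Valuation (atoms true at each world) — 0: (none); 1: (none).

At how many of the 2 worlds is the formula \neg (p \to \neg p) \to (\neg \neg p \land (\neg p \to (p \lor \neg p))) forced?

0: forces it.
1: forces it.
Worlds forcing the formula: {0, 1}.

2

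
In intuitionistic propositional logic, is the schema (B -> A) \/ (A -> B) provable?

This is the Gödel–Dummett linearity axiom, which is not intuitionistically valid.
A Kripke countermodel: worlds s0, s1, s2; order generated by s0 <= s1, s0 <= s2; atoms true at each world — s0:{}; s1:{B}; s2:{A}.
s0 ||-/- (B -> A) \/ (A -> B): neither disjunct is forced at s0.
s0 ||-/- B -> A: at the accessible world s1, s1 ||- B but s1 ||-/- A.
s1 lacks atom A, so s1 ||-/- A.
So the root s0 does not force the formula.

No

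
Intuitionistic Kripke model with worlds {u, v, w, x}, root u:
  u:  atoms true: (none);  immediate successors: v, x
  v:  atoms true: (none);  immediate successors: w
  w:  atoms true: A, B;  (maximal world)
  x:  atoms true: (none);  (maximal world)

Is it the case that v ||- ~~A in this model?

Yes

v ||- ~~A: no world accessible from v forces ~A.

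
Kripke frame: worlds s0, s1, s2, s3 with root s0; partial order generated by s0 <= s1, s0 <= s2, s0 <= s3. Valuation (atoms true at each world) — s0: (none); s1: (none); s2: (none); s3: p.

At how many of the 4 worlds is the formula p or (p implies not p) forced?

3

s0: does not force it — s0 does not force p or (p implies not p): neither disjunct is forced at s0.
s1: forces it.
s2: forces it.
s3: forces it.
Worlds forcing the formula: {s1, s2, s3}.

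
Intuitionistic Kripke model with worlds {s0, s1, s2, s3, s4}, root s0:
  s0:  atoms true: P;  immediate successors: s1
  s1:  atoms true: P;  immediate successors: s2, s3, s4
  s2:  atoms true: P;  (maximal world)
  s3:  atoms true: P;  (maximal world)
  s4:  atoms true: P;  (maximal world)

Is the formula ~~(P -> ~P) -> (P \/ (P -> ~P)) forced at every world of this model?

Yes

s0 ||- ~~(P -> ~P) -> (P \/ (P -> ~P)) vacuously: no world accessible from s0 forces the antecedent ~~(P -> ~P).
Since the root s0 forces ~~(P -> ~P) -> (P \/ (P -> ~P)) and forcing is persistent (monotone upward), every world forces it.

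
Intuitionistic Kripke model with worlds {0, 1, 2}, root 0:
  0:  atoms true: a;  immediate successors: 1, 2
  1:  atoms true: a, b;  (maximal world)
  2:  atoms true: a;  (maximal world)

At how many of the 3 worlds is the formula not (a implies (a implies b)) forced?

1

0: does not force it — 0 does not force not (a implies (a implies b)) since 1 is accessible from 0 and 1 forces a implies (a implies b).
1: does not force it — 1 does not force not (a implies (a implies b)) since 1 is accessible from 1 and 1 forces a implies (a implies b).
2: forces it.
Worlds forcing the formula: {2}.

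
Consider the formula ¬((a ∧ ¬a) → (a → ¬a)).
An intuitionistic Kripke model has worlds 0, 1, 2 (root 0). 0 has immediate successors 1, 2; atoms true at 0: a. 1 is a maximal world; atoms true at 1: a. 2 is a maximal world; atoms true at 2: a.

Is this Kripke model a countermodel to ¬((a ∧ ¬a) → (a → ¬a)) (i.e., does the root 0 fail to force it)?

0 ⊮ ¬((a ∧ ¬a) → (a → ¬a)) since 0 is accessible from 0 and 0 ⊩ (a ∧ ¬a) → (a → ¬a).
0 ⊩ (a ∧ ¬a) → (a → ¬a) vacuously: no world accessible from 0 forces the antecedent a ∧ ¬a.
So the root 0 does not force ¬((a ∧ ¬a) → (a → ¬a)); the model is a countermodel.

Yes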